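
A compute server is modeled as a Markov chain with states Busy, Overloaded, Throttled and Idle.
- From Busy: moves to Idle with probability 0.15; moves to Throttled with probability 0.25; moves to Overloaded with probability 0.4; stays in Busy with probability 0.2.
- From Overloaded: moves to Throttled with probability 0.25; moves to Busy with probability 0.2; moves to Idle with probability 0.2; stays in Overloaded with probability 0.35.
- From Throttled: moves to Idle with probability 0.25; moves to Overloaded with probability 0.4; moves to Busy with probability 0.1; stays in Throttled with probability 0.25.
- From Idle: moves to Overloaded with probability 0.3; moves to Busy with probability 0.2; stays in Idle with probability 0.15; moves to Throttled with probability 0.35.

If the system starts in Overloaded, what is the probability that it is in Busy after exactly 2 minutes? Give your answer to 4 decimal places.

0.1750

Propagate the distribution vector 2 minutes from Overloaded.
After 0 minutes: (0.0000, 1.0000, 0.0000, 0.0000)
After 1 minute: (0.2000, 0.3500, 0.2500, 0.2000)
After 2 minutes: (0.1750, 0.3625, 0.2700, 0.1925)
P(in Busy after 2 minutes) = 0.1750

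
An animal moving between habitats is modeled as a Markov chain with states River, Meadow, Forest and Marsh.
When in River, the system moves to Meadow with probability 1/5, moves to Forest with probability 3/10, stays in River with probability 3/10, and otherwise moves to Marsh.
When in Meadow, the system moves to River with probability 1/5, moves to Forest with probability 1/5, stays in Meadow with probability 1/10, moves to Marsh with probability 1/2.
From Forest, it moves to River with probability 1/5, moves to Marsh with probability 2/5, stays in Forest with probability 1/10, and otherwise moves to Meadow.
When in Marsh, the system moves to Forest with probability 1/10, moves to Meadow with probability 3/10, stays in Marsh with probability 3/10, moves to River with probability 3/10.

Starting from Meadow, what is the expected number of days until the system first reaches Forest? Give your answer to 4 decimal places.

5.2358

Let t(s) be the expected number of days to first reach Forest from state s, with t(Forest) = 0. Conditioning on the first day:
t(River) = 1 + 0.3·t(River) + 0.2·t(Meadow) + 0.2·t(Marsh)
t(Meadow) = 1 + 0.2·t(River) + 0.1·t(Meadow) + 0.5·t(Marsh)
t(Marsh) = 1 + 0.3·t(River) + 0.3·t(Meadow) + 0.3·t(Marsh)
Solving: t(River) = 4.5283, t(Meadow) = 5.2358, t(Marsh) = 5.6132.
Expected days from Meadow to Forest: 5.2358.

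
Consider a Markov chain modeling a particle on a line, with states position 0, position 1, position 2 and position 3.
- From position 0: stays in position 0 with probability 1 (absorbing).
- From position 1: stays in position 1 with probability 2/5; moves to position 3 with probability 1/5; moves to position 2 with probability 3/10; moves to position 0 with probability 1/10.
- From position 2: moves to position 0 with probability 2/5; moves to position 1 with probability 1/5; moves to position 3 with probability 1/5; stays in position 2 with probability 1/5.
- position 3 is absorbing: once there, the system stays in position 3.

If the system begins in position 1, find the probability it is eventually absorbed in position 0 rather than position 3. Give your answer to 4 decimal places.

Let h(s) be the probability of absorption at position 0 starting from transient state s. Then h(position 0) = 1 and h(position 3) = 0. By first-step analysis:
h(position 1) = 0.1·1 + 0.4·h(position 1) + 0.3·h(position 2) + 0.2·0
h(position 2) = 0.4·1 + 0.2·h(position 1) + 0.2·h(position 2) + 0.2·0
Solving: h(position 1) = 0.4762, h(position 2) = 0.6190.
Starting from position 1, the probability is 0.4762.

0.4762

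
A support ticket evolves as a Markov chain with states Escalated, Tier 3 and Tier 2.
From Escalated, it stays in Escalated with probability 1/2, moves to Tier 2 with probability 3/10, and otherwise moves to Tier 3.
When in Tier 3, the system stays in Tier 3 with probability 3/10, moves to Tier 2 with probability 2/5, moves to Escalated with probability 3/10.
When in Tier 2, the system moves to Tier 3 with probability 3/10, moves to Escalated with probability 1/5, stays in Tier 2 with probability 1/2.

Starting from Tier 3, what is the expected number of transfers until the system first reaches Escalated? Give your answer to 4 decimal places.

3.9130

Let t(s) be the expected number of transfers to first reach Escalated from state s, with t(Escalated) = 0. Conditioning on the first transfer:
t(Tier 3) = 1 + 0.3·t(Tier 3) + 0.4·t(Tier 2)
t(Tier 2) = 1 + 0.3·t(Tier 3) + 0.5·t(Tier 2)
Solving: t(Tier 3) = 3.9130, t(Tier 2) = 4.3478.
Expected transfers from Tier 3 to Escalated: 3.9130.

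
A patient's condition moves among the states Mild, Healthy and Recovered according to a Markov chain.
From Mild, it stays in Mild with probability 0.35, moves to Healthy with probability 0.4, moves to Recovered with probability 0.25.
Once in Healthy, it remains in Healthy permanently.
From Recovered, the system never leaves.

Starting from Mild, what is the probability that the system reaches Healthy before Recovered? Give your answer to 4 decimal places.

Let h(s) be the probability of absorption at Healthy starting from transient state s. Then h(Healthy) = 1 and h(Recovered) = 0. By first-step analysis:
h(Mild) = 0.35·h(Mild) + 0.4·1 + 0.25·0
Solving: h(Mild) = 0.6154.
Starting from Mild, the probability is 0.6154.

0.6154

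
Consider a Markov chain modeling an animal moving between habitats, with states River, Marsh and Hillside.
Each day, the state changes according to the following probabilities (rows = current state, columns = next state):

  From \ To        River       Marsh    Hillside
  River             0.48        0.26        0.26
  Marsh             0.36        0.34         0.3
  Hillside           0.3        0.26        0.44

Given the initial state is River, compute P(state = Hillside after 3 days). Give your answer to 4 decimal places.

Propagate the distribution vector 3 days from River.
After 0 days: (1.0000, 0.0000, 0.0000)
After 1 day: (0.4800, 0.2600, 0.2600)
After 2 days: (0.4020, 0.2808, 0.3172)
After 3 days: (0.3892, 0.2825, 0.3283)
P(in Hillside after 3 days) = 0.3283

0.3283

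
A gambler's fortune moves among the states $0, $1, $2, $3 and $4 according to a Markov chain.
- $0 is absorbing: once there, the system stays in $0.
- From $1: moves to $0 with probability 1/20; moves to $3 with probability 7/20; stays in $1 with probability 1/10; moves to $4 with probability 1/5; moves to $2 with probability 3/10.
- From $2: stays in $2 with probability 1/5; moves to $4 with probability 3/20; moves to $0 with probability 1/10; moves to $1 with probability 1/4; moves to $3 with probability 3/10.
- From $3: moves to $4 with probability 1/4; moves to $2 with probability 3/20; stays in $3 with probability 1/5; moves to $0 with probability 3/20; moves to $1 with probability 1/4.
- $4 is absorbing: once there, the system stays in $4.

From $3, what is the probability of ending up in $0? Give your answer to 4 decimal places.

Let h(s) be the probability of absorption at $0 starting from transient state s. Then h($0) = 1 and h($4) = 0. By first-step analysis:
h($1) = 0.05·1 + 0.1·h($1) + 0.3·h($2) + 0.35·h($3) + 0.2·0
h($2) = 0.1·1 + 0.25·h($1) + 0.2·h($2) + 0.3·h($3) + 0.15·0
h($3) = 0.15·1 + 0.25·h($1) + 0.15·h($2) + 0.2·h($3) + 0.25·0
Solving: h($1) = 0.3096, h($2) = 0.3532, h($3) = 0.3505.
Starting from $3, the probability is 0.3505.

0.3505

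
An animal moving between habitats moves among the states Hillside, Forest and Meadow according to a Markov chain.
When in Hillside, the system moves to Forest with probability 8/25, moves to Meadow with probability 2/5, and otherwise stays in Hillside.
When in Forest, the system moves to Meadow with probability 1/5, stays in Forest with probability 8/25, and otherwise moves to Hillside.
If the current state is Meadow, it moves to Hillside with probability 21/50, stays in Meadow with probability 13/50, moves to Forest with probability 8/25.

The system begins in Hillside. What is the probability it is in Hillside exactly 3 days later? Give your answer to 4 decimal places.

Propagate the distribution vector 3 days from Hillside.
After 0 days: (1.0000, 0.0000, 0.0000)
After 1 day: (0.2800, 0.3200, 0.4000)
After 2 days: (0.4000, 0.3200, 0.2800)
After 3 days: (0.3832, 0.3200, 0.2968)
P(in Hillside after 3 days) = 0.3832

0.3832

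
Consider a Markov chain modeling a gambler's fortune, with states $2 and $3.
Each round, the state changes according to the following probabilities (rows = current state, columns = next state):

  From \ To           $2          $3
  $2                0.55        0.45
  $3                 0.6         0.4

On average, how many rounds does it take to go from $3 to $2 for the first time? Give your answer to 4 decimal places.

1.6667

Let t(s) be the expected number of rounds to first reach $2 from state s, with t($2) = 0. Conditioning on the first round:
t($3) = 1 + 0.4·t($3)
Solving: t($3) = 1.6667.
Expected rounds from $3 to $2: 1.6667.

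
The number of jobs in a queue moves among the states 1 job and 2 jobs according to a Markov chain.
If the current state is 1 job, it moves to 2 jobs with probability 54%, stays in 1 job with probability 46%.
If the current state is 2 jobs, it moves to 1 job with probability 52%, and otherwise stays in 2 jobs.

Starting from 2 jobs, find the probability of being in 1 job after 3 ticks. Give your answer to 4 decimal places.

Propagate the distribution vector 3 ticks from 2 jobs.
After 0 ticks: (0.0000, 1.0000)
After 1 tick: (0.5200, 0.4800)
After 2 ticks: (0.4888, 0.5112)
After 3 ticks: (0.4907, 0.5093)
P(in 1 job after 3 ticks) = 0.4907

0.4907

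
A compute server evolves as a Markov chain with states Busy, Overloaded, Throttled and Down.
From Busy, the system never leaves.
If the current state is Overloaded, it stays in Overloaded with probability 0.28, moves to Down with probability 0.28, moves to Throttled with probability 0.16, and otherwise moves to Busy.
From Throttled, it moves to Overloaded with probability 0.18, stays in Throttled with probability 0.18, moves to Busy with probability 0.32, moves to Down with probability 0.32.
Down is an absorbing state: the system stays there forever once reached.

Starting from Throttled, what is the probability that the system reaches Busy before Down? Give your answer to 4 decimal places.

0.5000

Let h(s) be the probability of absorption at Busy starting from transient state s. Then h(Busy) = 1 and h(Down) = 0. By first-step analysis:
h(Overloaded) = 0.28·1 + 0.28·h(Overloaded) + 0.16·h(Throttled) + 0.28·0
h(Throttled) = 0.32·1 + 0.18·h(Overloaded) + 0.18·h(Throttled) + 0.32·0
Solving: h(Overloaded) = 0.5000, h(Throttled) = 0.5000.
Starting from Throttled, the probability is 0.5000.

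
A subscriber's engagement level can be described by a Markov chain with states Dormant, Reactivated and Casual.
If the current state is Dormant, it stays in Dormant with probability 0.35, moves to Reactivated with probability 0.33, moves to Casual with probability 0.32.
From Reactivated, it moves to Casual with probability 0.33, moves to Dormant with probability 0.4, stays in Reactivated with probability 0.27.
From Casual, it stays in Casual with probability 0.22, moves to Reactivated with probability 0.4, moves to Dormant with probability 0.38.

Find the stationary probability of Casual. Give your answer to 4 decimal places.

0.2939

Let the stationary distribution be π with π = πP and π_1 + π_2 + π_3 = 1.
π_1 = 0.35·π_1 + 0.4·π_2 + 0.38·π_3
π_2 = 0.33·π_1 + 0.27·π_2 + 0.4·π_3
Solving with the normalization constraint gives π = (0.3754, 0.3307, 0.2939).
So the stationary probability of Casual is 0.2939.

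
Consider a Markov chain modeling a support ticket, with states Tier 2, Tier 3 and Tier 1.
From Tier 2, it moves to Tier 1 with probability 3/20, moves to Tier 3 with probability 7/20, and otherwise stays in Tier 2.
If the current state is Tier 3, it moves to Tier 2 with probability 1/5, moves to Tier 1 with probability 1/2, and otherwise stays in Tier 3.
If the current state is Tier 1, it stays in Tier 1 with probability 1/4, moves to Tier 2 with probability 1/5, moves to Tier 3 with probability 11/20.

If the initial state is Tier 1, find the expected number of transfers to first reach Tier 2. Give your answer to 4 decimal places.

Let t(s) be the expected number of transfers to first reach Tier 2 from state s, with t(Tier 2) = 0. Conditioning on the first transfer:
t(Tier 3) = 1 + 0.3·t(Tier 3) + 0.5·t(Tier 1)
t(Tier 1) = 1 + 0.55·t(Tier 3) + 0.25·t(Tier 1)
Solving: t(Tier 3) = 5.0000, t(Tier 1) = 5.0000.
Expected transfers from Tier 1 to Tier 2: 5.0000.

5.0000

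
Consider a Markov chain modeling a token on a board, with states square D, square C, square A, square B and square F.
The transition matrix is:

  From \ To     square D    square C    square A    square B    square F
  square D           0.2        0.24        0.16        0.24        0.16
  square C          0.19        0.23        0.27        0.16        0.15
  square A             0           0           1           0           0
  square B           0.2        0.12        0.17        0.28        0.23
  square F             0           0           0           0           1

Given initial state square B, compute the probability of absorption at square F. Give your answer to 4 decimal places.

Let h(s) be the probability of absorption at square F starting from transient state s. Then h(square F) = 1 and h(square A) = 0. By first-step analysis:
h(square D) = 0.2·h(square D) + 0.24·h(square C) + 0.16·0 + 0.24·h(square B) + 0.16·1
h(square C) = 0.19·h(square D) + 0.23·h(square C) + 0.27·0 + 0.16·h(square B) + 0.15·1
h(square B) = 0.2·h(square D) + 0.12·h(square C) + 0.17·0 + 0.28·h(square B) + 0.23·1
Solving: h(square D) = 0.4844, h(square C) = 0.4233, h(square B) = 0.5245.
Starting from square B, the probability is 0.5245.

0.5245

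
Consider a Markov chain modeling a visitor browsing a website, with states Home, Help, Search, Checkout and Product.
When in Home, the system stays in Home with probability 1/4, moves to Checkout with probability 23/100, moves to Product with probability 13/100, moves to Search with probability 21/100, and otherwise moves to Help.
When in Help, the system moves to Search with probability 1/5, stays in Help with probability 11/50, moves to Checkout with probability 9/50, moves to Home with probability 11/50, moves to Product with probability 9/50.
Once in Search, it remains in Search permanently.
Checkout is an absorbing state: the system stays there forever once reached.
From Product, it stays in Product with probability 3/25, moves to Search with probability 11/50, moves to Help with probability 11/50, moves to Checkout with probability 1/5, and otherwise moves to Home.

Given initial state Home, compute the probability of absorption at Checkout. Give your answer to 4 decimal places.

0.5079

Let h(s) be the probability of absorption at Checkout starting from transient state s. Then h(Checkout) = 1 and h(Search) = 0. By first-step analysis:
h(Home) = 0.25·h(Home) + 0.18·h(Help) + 0.21·0 + 0.23·1 + 0.13·h(Product)
h(Help) = 0.22·h(Home) + 0.22·h(Help) + 0.2·0 + 0.18·1 + 0.18·h(Product)
h(Product) = 0.24·h(Home) + 0.22·h(Help) + 0.22·0 + 0.2·1 + 0.12·h(Product)
Solving: h(Home) = 0.5079, h(Help) = 0.4865, h(Product) = 0.4874.
Starting from Home, the probability is 0.5079.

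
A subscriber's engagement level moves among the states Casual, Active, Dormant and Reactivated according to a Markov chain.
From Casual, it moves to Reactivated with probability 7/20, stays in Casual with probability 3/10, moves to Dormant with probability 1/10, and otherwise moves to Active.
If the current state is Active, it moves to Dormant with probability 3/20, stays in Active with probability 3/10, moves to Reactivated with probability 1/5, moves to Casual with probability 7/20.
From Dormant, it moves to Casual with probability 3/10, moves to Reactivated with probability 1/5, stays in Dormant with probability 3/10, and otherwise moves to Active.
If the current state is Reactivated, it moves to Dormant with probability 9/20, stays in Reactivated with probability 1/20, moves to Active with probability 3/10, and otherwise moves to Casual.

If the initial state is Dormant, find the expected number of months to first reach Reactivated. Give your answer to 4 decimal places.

Let t(s) be the expected number of months to first reach Reactivated from state s, with t(Reactivated) = 0. Conditioning on the first month:
t(Casual) = 1 + 0.3·t(Casual) + 0.25·t(Active) + 0.1·t(Dormant)
t(Active) = 1 + 0.35·t(Casual) + 0.3·t(Active) + 0.15·t(Dormant)
t(Dormant) = 1 + 0.3·t(Casual) + 0.2·t(Active) + 0.3·t(Dormant)
Solving: t(Casual) = 3.4424, t(Active) = 4.0181, t(Dormant) = 4.0519.
Expected months from Dormant to Reactivated: 4.0519.

4.0519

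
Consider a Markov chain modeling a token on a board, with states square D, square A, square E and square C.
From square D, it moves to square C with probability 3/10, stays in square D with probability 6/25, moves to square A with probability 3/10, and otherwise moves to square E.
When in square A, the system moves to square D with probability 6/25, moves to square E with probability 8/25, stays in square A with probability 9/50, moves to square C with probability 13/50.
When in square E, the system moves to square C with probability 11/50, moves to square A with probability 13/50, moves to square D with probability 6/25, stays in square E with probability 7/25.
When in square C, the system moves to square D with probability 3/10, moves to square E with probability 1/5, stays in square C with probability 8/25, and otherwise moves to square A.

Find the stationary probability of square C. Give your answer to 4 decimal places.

0.2775

Let the stationary distribution be π with π = πP and π_1 + π_2 + π_3 + π_4 = 1.
π_1 = 0.24·π_1 + 0.24·π_2 + 0.24·π_3 + 0.3·π_4
π_2 = 0.3·π_1 + 0.18·π_2 + 0.26·π_3 + 0.18·π_4
π_3 = 0.16·π_1 + 0.32·π_2 + 0.28·π_3 + 0.2·π_4
Solving with the normalization constraint gives π = (0.2566, 0.2297, 0.2362, 0.2775).
So the stationary probability of square C is 0.2775.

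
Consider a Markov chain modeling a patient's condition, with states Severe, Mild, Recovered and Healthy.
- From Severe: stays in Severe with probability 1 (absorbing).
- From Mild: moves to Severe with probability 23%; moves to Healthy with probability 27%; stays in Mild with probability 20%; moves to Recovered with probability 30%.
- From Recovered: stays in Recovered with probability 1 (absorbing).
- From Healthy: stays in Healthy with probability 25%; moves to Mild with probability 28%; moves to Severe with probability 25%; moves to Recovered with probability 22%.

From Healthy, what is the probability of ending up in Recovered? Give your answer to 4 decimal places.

Let h(s) be the probability of absorption at Recovered starting from transient state s. Then h(Recovered) = 1 and h(Severe) = 0. By first-step analysis:
h(Mild) = 0.23·0 + 0.2·h(Mild) + 0.3·1 + 0.27·h(Healthy)
h(Healthy) = 0.25·0 + 0.28·h(Mild) + 0.22·1 + 0.25·h(Healthy)
Solving: h(Mild) = 0.5423, h(Healthy) = 0.4958.
Starting from Healthy, the probability is 0.4958.

0.4958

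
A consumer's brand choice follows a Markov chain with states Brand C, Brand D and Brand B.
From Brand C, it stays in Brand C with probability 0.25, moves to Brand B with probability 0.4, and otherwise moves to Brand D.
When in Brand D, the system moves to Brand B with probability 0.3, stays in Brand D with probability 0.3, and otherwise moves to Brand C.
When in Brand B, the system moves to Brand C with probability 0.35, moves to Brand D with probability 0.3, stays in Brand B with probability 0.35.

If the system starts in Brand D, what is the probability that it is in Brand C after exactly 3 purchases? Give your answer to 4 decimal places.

0.3335

Propagate the distribution vector 3 purchases from Brand D.
After 0 purchases: (0.0000, 1.0000, 0.0000)
After 1 purchase: (0.4000, 0.3000, 0.3000)
After 2 purchases: (0.3250, 0.3200, 0.3550)
After 3 purchases: (0.3335, 0.3163, 0.3503)
P(in Brand C after 3 purchases) = 0.3335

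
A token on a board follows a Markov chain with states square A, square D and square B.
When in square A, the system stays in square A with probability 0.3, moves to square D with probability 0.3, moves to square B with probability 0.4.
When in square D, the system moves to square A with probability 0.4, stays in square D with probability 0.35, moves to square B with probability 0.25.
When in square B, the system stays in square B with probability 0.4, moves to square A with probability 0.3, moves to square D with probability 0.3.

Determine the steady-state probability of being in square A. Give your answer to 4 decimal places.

0.3316

Let the stationary distribution be π with π = πP and π_1 + π_2 + π_3 = 1.
π_1 = 0.3·π_1 + 0.4·π_2 + 0.3·π_3
π_2 = 0.3·π_1 + 0.35·π_2 + 0.3·π_3
Solving with the normalization constraint gives π = (0.3316, 0.3158, 0.3526).
So the stationary probability of square A is 0.3316.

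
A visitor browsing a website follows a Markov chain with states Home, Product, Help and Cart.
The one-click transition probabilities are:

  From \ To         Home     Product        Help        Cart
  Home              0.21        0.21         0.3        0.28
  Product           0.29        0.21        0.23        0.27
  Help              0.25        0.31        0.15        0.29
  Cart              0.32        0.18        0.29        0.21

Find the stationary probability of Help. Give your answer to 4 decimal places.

0.2448

Let the stationary distribution be π with π = πP and π_1 + π_2 + π_3 + π_4 = 1.
π_1 = 0.21·π_1 + 0.29·π_2 + 0.25·π_3 + 0.32·π_4
π_2 = 0.21·π_1 + 0.21·π_2 + 0.31·π_3 + 0.18·π_4
π_3 = 0.3·π_1 + 0.23·π_2 + 0.15·π_3 + 0.29·π_4
Solving with the normalization constraint gives π = (0.2667, 0.2266, 0.2448, 0.2619).
So the stationary probability of Help is 0.2448.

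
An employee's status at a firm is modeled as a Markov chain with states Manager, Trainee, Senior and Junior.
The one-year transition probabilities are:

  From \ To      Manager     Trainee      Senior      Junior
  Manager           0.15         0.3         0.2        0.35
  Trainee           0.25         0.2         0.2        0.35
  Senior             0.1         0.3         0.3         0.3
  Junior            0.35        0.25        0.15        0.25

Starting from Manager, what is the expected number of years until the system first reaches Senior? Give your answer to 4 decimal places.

Let t(s) be the expected number of years to first reach Senior from state s, with t(Senior) = 0. Conditioning on the first year:
t(Manager) = 1 + 0.15·t(Manager) + 0.3·t(Trainee) + 0.35·t(Junior)
t(Trainee) = 1 + 0.25·t(Manager) + 0.2·t(Trainee) + 0.35·t(Junior)
t(Junior) = 1 + 0.35·t(Manager) + 0.25·t(Trainee) + 0.25·t(Junior)
Solving: t(Manager) = 5.4321, t(Trainee) = 5.4321, t(Junior) = 5.6790.
Expected years from Manager to Senior: 5.4321.

5.4321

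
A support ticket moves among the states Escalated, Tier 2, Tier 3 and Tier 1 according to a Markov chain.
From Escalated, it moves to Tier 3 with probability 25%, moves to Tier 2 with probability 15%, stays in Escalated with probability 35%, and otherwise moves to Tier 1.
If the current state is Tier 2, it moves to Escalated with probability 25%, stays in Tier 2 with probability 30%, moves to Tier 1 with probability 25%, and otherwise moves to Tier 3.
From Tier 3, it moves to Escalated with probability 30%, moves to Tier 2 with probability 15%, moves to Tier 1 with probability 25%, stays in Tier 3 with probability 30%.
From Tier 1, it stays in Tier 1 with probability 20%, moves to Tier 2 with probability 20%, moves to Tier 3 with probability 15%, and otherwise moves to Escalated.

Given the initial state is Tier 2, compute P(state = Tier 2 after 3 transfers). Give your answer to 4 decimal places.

0.1930

Propagate the distribution vector 3 transfers from Tier 2.
After 0 transfers: (0.0000, 1.0000, 0.0000, 0.0000)
After 1 transfer: (0.2500, 0.3000, 0.2000, 0.2500)
After 2 transfers: (0.3350, 0.2075, 0.2200, 0.2375)
After 3 transfers: (0.3420, 0.1930, 0.2269, 0.2381)
P(in Tier 2 after 3 transfers) = 0.1930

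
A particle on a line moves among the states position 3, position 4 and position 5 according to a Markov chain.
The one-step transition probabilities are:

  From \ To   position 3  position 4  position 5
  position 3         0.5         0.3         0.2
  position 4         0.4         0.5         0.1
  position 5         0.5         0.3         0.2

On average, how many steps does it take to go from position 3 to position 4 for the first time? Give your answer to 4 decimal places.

3.3333

Let t(s) be the expected number of steps to first reach position 4 from state s, with t(position 4) = 0. Conditioning on the first step:
t(position 3) = 1 + 0.5·t(position 3) + 0.2·t(position 5)
t(position 5) = 1 + 0.5·t(position 3) + 0.2·t(position 5)
Solving: t(position 3) = 3.3333, t(position 5) = 3.3333.
Expected steps from position 3 to position 4: 3.3333.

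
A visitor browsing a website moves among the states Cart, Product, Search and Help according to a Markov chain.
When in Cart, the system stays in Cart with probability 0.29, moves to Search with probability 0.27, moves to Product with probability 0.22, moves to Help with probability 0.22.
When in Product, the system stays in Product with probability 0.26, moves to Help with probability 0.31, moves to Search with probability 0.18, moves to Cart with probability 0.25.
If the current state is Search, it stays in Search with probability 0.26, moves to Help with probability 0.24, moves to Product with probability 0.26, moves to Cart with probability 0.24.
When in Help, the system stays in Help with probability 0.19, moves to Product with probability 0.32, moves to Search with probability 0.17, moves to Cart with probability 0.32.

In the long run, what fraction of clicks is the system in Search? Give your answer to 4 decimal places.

Let the stationary distribution be π with π = πP and π_1 + π_2 + π_3 + π_4 = 1.
π_1 = 0.29·π_1 + 0.25·π_2 + 0.24·π_3 + 0.32·π_4
π_2 = 0.22·π_1 + 0.26·π_2 + 0.26·π_3 + 0.32·π_4
π_3 = 0.27·π_1 + 0.18·π_2 + 0.26·π_3 + 0.17·π_4
Solving with the normalization constraint gives π = (0.2757, 0.2634, 0.2200, 0.2409).
So the stationary probability of Search is 0.2200.

0.2200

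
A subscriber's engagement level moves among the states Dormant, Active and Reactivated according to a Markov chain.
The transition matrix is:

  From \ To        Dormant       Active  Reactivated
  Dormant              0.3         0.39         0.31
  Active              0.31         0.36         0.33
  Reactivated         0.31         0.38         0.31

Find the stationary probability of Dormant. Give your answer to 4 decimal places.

Let the stationary distribution be π with π = πP and π_1 + π_2 + π_3 = 1.
π_1 = 0.3·π_1 + 0.31·π_2 + 0.31·π_3
π_2 = 0.39·π_1 + 0.36·π_2 + 0.38·π_3
Solving with the normalization constraint gives π = (0.3069, 0.3756, 0.3175).
So the stationary probability of Dormant is 0.3069.

0.3069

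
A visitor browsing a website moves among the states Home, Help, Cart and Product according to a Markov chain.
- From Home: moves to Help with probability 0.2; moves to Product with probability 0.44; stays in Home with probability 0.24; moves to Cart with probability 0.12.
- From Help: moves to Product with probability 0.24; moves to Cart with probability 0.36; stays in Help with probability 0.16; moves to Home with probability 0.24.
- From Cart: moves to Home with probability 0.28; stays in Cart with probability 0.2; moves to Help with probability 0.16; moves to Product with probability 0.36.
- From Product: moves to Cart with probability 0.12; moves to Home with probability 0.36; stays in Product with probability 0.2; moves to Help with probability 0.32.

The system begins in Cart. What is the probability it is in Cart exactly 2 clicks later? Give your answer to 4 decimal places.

Propagate the distribution vector 2 clicks from Cart.
After 0 clicks: (0.0000, 0.0000, 1.0000, 0.0000)
After 1 click: (0.2800, 0.1600, 0.2000, 0.3600)
After 2 clicks: (0.2912, 0.2288, 0.1744, 0.3056)
P(in Cart after 2 clicks) = 0.1744

0.1744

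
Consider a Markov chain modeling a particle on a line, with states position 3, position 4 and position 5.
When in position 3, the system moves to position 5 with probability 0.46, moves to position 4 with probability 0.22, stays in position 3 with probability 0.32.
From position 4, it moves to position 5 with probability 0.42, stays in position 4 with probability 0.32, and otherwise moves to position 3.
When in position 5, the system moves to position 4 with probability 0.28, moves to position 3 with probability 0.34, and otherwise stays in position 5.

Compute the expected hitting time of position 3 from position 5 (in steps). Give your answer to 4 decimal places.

Let t(s) be the expected number of steps to first reach position 3 from state s, with t(position 3) = 0. Conditioning on the first step:
t(position 4) = 1 + 0.32·t(position 4) + 0.42·t(position 5)
t(position 5) = 1 + 0.28·t(position 4) + 0.38·t(position 5)
Solving: t(position 4) = 3.4211, t(position 5) = 3.1579.
Expected steps from position 5 to position 3: 3.1579.

3.1579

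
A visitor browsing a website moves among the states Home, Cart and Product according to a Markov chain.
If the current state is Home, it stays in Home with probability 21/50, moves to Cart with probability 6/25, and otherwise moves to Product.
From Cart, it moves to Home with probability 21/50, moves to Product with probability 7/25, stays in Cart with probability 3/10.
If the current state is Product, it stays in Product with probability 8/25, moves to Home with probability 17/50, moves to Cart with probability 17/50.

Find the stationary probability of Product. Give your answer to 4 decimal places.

0.3163

Let the stationary distribution be π with π = πP and π_1 + π_2 + π_3 = 1.
π_1 = 0.42·π_1 + 0.42·π_2 + 0.34·π_3
π_2 = 0.24·π_1 + 0.3·π_2 + 0.34·π_3
Solving with the normalization constraint gives π = (0.3947, 0.2890, 0.3163).
So the stationary probability of Product is 0.3163.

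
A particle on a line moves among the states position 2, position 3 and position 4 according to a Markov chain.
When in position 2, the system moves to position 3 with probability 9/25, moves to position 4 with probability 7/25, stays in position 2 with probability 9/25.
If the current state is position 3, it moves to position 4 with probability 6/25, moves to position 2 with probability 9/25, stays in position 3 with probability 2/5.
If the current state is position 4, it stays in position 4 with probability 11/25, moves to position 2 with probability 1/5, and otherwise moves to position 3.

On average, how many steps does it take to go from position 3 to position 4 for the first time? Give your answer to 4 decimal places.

3.9308

Let t(s) be the expected number of steps to first reach position 4 from state s, with t(position 4) = 0. Conditioning on the first step:
t(position 2) = 1 + 0.36·t(position 2) + 0.36·t(position 3)
t(position 3) = 1 + 0.36·t(position 2) + 0.4·t(position 3)
Solving: t(position 2) = 3.7736, t(position 3) = 3.9308.
Expected steps from position 3 to position 4: 3.9308.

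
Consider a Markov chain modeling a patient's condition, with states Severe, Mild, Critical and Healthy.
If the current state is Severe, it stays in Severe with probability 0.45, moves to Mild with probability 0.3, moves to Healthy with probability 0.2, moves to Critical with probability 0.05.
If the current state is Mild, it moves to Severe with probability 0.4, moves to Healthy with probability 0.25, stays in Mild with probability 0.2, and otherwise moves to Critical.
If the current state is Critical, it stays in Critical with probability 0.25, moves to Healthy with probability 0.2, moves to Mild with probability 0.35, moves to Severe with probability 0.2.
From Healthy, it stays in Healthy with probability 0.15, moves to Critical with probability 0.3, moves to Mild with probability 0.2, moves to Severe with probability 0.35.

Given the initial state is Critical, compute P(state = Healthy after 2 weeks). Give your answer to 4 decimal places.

0.2075

Propagate the distribution vector 2 weeks from Critical.
After 0 weeks: (0.0000, 0.0000, 1.0000, 0.0000)
After 1 week: (0.2000, 0.3500, 0.2500, 0.2000)
After 2 weeks: (0.3500, 0.2575, 0.1850, 0.2075)
P(in Healthy after 2 weeks) = 0.2075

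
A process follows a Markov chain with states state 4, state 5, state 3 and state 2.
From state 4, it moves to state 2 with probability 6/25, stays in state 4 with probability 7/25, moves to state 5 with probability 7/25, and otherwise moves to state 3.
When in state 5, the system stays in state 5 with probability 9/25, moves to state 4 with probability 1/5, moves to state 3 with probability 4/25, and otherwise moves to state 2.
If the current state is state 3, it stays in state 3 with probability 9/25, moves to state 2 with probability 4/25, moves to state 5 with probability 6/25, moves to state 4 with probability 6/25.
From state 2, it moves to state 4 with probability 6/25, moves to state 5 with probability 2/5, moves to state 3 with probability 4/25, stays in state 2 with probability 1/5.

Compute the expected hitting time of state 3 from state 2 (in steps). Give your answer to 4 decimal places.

5.9030

Let t(s) be the expected number of steps to first reach state 3 from state s, with t(state 3) = 0. Conditioning on the first step:
t(state 4) = 1 + 0.28·t(state 4) + 0.28·t(state 5) + 0.24·t(state 2)
t(state 5) = 1 + 0.2·t(state 4) + 0.36·t(state 5) + 0.28·t(state 2)
t(state 2) = 1 + 0.24·t(state 4) + 0.4·t(state 5) + 0.2·t(state 2)
Solving: t(state 4) = 5.6559, t(state 5) = 5.9125, t(state 2) = 5.9030.
Expected steps from state 2 to state 3: 5.9030.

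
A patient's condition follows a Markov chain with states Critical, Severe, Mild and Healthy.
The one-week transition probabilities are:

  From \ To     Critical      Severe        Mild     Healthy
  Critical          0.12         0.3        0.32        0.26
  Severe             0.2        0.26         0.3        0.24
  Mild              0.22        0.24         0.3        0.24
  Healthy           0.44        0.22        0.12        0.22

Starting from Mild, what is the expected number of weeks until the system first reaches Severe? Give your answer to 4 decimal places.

3.9987

Let t(s) be the expected number of weeks to first reach Severe from state s, with t(Severe) = 0. Conditioning on the first week:
t(Critical) = 1 + 0.12·t(Critical) + 0.32·t(Mild) + 0.26·t(Healthy)
t(Mild) = 1 + 0.22·t(Critical) + 0.3·t(Mild) + 0.24·t(Healthy)
t(Healthy) = 1 + 0.44·t(Critical) + 0.12·t(Mild) + 0.22·t(Healthy)
Solving: t(Critical) = 3.7812, t(Mild) = 3.9987, t(Healthy) = 4.0302.
Expected weeks from Mild to Severe: 3.9987.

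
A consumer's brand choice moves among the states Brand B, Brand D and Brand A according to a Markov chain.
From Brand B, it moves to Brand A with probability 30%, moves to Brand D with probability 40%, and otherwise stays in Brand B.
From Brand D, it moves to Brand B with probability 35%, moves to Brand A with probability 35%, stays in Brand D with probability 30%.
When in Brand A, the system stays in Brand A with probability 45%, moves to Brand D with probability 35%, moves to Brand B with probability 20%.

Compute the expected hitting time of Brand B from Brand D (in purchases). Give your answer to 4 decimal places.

3.4286

Let t(s) be the expected number of purchases to first reach Brand B from state s, with t(Brand B) = 0. Conditioning on the first purchase:
t(Brand D) = 1 + 0.3·t(Brand D) + 0.35·t(Brand A)
t(Brand A) = 1 + 0.35·t(Brand D) + 0.45·t(Brand A)
Solving: t(Brand D) = 3.4286, t(Brand A) = 4.0000.
Expected purchases from Brand D to Brand B: 3.4286.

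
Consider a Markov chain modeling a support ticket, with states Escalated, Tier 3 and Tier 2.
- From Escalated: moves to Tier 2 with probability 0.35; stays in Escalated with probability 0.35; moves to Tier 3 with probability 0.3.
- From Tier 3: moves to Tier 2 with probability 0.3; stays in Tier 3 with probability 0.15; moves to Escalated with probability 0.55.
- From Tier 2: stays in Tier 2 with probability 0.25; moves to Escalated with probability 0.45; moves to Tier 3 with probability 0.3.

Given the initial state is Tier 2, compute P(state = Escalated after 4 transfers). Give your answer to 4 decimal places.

Propagate the distribution vector 4 transfers from Tier 2.
After 0 transfers: (0.0000, 0.0000, 1.0000)
After 1 transfer: (0.4500, 0.3000, 0.2500)
After 2 transfers: (0.4350, 0.2550, 0.3100)
After 3 transfers: (0.4320, 0.2618, 0.3063)
After 4 transfers: (0.4330, 0.2607, 0.3063)
P(in Escalated after 4 transfers) = 0.4330

0.4330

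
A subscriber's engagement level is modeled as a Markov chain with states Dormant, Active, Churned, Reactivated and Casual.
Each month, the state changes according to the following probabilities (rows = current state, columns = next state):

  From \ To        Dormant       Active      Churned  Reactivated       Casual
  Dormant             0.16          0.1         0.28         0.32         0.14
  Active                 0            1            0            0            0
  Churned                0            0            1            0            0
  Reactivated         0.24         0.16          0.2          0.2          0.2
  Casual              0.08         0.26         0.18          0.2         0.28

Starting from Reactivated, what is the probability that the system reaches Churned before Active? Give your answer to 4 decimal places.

Let h(s) be the probability of absorption at Churned starting from transient state s. Then h(Churned) = 1 and h(Active) = 0. By first-step analysis:
h(Dormant) = 0.16·h(Dormant) + 0.1·0 + 0.28·1 + 0.32·h(Reactivated) + 0.14·h(Casual)
h(Reactivated) = 0.24·h(Dormant) + 0.16·0 + 0.2·1 + 0.2·h(Reactivated) + 0.2·h(Casual)
h(Casual) = 0.08·h(Dormant) + 0.26·0 + 0.18·1 + 0.2·h(Reactivated) + 0.28·h(Casual)
Solving: h(Dormant) = 0.6239, h(Reactivated) = 0.5556, h(Casual) = 0.4737.
Starting from Reactivated, the probability is 0.5556.

0.5556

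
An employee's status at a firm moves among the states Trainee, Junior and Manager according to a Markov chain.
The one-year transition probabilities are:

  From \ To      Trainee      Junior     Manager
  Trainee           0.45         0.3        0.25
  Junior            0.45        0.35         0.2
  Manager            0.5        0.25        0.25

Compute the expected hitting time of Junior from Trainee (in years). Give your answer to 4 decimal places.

Let t(s) be the expected number of years to first reach Junior from state s, with t(Junior) = 0. Conditioning on the first year:
t(Trainee) = 1 + 0.45·t(Trainee) + 0.25·t(Manager)
t(Manager) = 1 + 0.5·t(Trainee) + 0.25·t(Manager)
Solving: t(Trainee) = 3.4783, t(Manager) = 3.6522.
Expected years from Trainee to Junior: 3.4783.

3.4783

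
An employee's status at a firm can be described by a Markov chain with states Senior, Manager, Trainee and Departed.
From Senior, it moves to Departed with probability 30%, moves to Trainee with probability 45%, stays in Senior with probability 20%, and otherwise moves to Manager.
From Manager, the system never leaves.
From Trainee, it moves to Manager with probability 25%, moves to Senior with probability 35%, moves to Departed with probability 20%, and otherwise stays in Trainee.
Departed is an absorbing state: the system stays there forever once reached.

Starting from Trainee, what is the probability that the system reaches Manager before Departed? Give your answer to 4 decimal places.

Let h(s) be the probability of absorption at Manager starting from transient state s. Then h(Manager) = 1 and h(Departed) = 0. By first-step analysis:
h(Senior) = 0.2·h(Senior) + 0.05·1 + 0.45·h(Trainee) + 0.3·0
h(Trainee) = 0.35·h(Senior) + 0.25·1 + 0.2·h(Trainee) + 0.2·0
Solving: h(Senior) = 0.3161, h(Trainee) = 0.4508.
Starting from Trainee, the probability is 0.4508.

0.4508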